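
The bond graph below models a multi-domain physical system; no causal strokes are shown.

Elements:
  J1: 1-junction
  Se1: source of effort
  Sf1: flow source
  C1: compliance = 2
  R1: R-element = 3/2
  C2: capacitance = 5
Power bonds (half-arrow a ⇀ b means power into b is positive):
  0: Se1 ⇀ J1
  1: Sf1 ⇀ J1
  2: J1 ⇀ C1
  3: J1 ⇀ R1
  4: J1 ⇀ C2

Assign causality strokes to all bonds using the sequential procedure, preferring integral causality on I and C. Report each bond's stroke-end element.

b0 |J1  (Se1 (Se) sets effort on bond)
b1 |Sf1  (source Sf1 imposes f)
b2 |J1  (common-f at J1 fixed by 1)
b3 |J1  (1-jn J1 has f-setter on 1)
b4 |J1  (1-jn J1 has f-setter on 1)

b0 →J1
b1 →Sf1
b2 →J1
b3 →J1
b4 →J1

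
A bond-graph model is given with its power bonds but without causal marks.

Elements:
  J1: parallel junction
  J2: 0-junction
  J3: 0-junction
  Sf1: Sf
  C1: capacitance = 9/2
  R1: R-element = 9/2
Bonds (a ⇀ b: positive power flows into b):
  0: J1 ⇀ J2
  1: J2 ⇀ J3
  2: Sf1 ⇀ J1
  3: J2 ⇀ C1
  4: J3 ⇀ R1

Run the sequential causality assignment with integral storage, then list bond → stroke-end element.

b0 stroke→J1
b1 stroke→J3
b2 stroke→Sf1
b3 stroke→J2
b4 stroke→R1

b2 stroke at Sf1  (source Sf1 imposes f)
b0 stroke at J1  (closing 0-jn rule on J1)
b3 stroke at J2  (C1 integral (e out))
b1 stroke at J3  (common-e at J2 fixed by 3)
b4 stroke at R1  (J3: bond 1 brought effort, rest push out)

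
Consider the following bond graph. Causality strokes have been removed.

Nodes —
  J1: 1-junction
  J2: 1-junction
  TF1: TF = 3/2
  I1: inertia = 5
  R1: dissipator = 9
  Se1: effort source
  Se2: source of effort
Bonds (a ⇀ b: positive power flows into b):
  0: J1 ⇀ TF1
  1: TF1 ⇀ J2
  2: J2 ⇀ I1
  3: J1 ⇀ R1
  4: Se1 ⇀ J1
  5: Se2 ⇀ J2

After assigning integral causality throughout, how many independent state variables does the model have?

bond 4 →J1  (Se1 fixes effort; stroke away)
bond 5 →J2  (Se2 fixes effort; stroke away)
bond 2 →I1  (prefer integral on I1)
bond 1 →J2  (J2: bond 2 brought flow, rest push out)
bond 0 →TF1  (TF TF1: opposite of bond 1)
bond 3 →J1  (J1 flow already set via bond 0)

1  (I1 all integral)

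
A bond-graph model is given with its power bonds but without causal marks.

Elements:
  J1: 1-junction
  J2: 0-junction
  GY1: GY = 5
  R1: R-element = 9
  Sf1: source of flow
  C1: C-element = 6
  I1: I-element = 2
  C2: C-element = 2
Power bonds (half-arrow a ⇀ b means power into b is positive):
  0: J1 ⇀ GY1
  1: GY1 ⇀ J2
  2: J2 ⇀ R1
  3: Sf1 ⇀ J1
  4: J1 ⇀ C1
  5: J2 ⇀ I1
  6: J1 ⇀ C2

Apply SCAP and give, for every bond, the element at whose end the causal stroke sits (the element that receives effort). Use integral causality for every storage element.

b0 |J1
b1 |J2
b2 |R1
b3 |Sf1
b4 |J1
b5 |I1
b6 |J1

β3 stroke at Sf1  (Sf1 fixes flow; stroke at Sf1)
β0 stroke at J1  (J1 flow already set via bond 3)
β4 stroke at J1  (1-jn J1 has f-setter on 3)
β6 stroke at J1  (J1 flow already set via bond 3)
β1 stroke at J2  (GY1: gyrator matches bond 0)
β2 stroke at R1  (J2 effort already set via bond 1)
β5 stroke at I1  (common-e at J2 fixed by 1)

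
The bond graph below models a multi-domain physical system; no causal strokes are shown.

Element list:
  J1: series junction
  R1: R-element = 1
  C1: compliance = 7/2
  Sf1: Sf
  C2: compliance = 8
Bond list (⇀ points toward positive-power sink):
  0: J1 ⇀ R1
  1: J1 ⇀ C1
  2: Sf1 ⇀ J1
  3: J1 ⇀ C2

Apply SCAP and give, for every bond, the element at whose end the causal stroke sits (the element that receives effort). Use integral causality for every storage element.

#2 |Sf1  (Sf1 (Sf) sets flow on bond)
#0 |J1  (J1: bond 2 brought flow, rest push out)
#1 |J1  (J1 flow already set via bond 2)
#3 |J1  (J1 flow already set via bond 2)

β0 |J1
β1 |J1
β2 |Sf1
β3 |J1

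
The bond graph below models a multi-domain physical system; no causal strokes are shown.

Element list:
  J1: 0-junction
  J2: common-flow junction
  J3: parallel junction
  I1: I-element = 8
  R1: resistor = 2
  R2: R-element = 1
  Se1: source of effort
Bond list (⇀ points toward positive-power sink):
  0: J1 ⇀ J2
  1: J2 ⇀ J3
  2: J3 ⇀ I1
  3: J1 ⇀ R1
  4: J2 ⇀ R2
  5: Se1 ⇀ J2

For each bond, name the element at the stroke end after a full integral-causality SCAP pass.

b5 stroke at J2  (Se1 fixes effort; stroke away)
b2 stroke at I1  (I1 integral (f out))
b1 stroke at J3  (J3 needs exactly one e-in)
b0 stroke at J2  (J2 flow already set via bond 1)
b4 stroke at J2  (J2: bond 1 brought flow, rest push out)
b3 stroke at J1  (J1 needs exactly one e-in)

β0 stroke at J2
β1 stroke at J3
β2 stroke at I1
β3 stroke at J1
β4 stroke at J2
β5 stroke at J2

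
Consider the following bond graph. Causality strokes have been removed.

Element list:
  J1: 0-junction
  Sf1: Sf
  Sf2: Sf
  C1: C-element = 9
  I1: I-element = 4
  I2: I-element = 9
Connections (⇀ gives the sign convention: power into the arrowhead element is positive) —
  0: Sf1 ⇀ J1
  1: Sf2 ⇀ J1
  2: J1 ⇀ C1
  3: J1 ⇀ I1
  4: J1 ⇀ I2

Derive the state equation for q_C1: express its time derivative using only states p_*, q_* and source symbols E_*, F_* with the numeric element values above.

dq_C1/dt = F_Sf1 + F_Sf2 - p_I1/4 - p_I2/9

bond 0 stroke→Sf1  (source Sf1 imposes f)
bond 1 stroke→Sf2  (source Sf2 imposes f)
bond 2 stroke→J1  (C1 outputs effort q/C1)
bond 3 stroke→I1  (J1: bond 2 brought effort, rest push out)
bond 4 stroke→I2  (common-e at J1 fixed by 2)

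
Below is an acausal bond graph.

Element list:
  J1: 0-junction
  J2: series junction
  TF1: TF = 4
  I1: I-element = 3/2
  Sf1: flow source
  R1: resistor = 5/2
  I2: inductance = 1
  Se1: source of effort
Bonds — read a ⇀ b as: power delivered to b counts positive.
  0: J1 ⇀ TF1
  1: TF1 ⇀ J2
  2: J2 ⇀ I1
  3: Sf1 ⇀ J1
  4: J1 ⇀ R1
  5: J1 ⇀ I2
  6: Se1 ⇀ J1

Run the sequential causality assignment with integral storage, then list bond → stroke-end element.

bond 3 stroke→Sf1  (Sf1: flow source, stroke at near end)
bond 6 stroke→J1  (source Se1 imposes e)
bond 0 stroke→TF1  (J1: bond 6 brought effort, rest push out)
bond 4 stroke→R1  (0-jn J1 has e-setter on 6)
bond 5 stroke→I2  (J1: bond 6 brought effort, rest push out)
bond 1 stroke→J2  (through TF1, causality passes straight; one stroke at TF1)
bond 2 stroke→I1  (closing 1-jn rule on J2)

β0 |TF1
β1 |J2
β2 |I1
β3 |Sf1
β4 |R1
β5 |I2
β6 |J1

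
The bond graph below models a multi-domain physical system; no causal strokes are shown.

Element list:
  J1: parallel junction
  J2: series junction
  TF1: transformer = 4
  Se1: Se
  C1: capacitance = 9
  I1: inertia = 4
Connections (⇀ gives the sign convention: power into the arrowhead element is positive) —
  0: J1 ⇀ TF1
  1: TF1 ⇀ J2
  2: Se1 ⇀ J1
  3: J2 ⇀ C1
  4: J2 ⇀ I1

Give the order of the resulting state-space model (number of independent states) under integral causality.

b2 |J1  (Se1 fixes effort; stroke away)
b0 |TF1  (J1: bond 2 brought effort, rest push out)
b1 |J2  (TF1: transformer flips bond 0)
b3 |J2  (prefer integral on C1)
b4 |I1  (only one flow-in slot at J2)

2  (C1, I1 all integral)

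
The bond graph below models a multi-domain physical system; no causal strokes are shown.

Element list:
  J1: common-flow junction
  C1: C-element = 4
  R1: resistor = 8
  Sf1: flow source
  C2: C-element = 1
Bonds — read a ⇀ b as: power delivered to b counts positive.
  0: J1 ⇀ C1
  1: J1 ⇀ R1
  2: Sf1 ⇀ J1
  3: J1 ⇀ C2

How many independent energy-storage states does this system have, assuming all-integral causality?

#2 →Sf1  (source Sf1 imposes f)
#0 →J1  (J1: bond 2 brought flow, rest push out)
#1 →J1  (J1: bond 2 brought flow, rest push out)
#3 →J1  (common-f at J1 fixed by 2)

2  (C1, C2 all integral)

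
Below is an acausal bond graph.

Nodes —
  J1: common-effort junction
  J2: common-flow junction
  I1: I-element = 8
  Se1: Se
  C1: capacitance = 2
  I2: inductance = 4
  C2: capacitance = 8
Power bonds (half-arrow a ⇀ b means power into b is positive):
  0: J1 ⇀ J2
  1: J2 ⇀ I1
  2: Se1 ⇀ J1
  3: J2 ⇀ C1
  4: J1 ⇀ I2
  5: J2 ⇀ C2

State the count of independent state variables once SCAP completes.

bond 2 stroke at J1  (Se1 (Se) sets effort on bond)
bond 0 stroke at J2  (J1: bond 2 brought effort, rest push out)
bond 4 stroke at I2  (J1 effort already set via bond 2)
bond 1 stroke at I1  (prefer integral on I1)
bond 3 stroke at J2  (1-jn J2 has f-setter on 1)
bond 5 stroke at J2  (J2: bond 1 brought flow, rest push out)

4  (C1, C2, I1, I2 all integral)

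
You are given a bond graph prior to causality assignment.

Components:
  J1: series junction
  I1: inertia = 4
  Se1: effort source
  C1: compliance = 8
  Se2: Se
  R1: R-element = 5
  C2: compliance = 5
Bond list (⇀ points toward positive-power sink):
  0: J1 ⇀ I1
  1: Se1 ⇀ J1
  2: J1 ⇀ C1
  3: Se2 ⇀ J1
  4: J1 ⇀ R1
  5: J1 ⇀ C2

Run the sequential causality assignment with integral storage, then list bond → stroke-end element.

#0 |I1
#1 |J1
#2 |J1
#3 |J1
#4 |J1
#5 |J1

bond 1 stroke→J1  (Se1 (Se) sets effort on bond)
bond 3 stroke→J1  (Se2 fixes effort; stroke away)
bond 0 stroke→I1  (prefer integral on I1)
bond 2 stroke→J1  (common-f at J1 fixed by 0)
bond 4 stroke→J1  (1-jn J1 has f-setter on 0)
bond 5 stroke→J1  (1-jn J1 has f-setter on 0)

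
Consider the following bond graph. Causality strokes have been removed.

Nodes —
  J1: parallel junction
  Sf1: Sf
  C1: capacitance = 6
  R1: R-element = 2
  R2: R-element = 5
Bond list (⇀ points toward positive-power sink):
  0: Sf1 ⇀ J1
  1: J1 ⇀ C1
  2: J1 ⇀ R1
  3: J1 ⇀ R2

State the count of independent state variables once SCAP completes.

b0 →Sf1  (source Sf1 imposes f)
b1 →J1  (C1 outputs effort q/C1)
b2 →R1  (0-jn J1 has e-setter on 1)
b3 →R2  (J1 effort already set via bond 1)

1  (C1 all integral)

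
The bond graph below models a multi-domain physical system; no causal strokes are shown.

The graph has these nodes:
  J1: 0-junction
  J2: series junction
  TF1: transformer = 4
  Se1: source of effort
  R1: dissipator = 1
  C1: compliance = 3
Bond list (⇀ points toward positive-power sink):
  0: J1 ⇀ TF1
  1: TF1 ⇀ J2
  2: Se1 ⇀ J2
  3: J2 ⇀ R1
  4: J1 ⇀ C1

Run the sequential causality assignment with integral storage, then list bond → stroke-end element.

bond 2 |J2  (source Se1 imposes e)
bond 4 |J1  (C1 outputs effort q/C1)
bond 0 |TF1  (J1: bond 4 brought effort, rest push out)
bond 1 |J2  (TF1 one-in-one-out from 0)
bond 3 |R1  (J2 needs exactly one f-in)

β0 stroke at TF1
β1 stroke at J2
β2 stroke at J2
β3 stroke at R1
β4 stroke at J1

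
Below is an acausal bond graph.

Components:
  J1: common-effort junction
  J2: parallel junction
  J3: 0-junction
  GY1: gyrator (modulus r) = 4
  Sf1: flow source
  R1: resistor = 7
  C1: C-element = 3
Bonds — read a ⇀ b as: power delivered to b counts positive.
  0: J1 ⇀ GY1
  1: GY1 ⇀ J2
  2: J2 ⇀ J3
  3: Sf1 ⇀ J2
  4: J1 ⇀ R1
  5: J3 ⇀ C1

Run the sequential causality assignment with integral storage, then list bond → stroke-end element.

bond 0 |GY1
bond 1 |GY1
bond 2 |J2
bond 3 |Sf1
bond 4 |J1
bond 5 |J3

#3 stroke→Sf1  (source Sf1 imposes f)
#5 stroke→J3  (C1: C, integral causality)
#2 stroke→J2  (0-jn J3 has e-setter on 5)
#1 stroke→GY1  (J2 effort already set via bond 2)
#0 stroke→GY1  (GY1 both-in/both-out from 1)
#4 stroke→J1  (J1: last free bond brings effort in)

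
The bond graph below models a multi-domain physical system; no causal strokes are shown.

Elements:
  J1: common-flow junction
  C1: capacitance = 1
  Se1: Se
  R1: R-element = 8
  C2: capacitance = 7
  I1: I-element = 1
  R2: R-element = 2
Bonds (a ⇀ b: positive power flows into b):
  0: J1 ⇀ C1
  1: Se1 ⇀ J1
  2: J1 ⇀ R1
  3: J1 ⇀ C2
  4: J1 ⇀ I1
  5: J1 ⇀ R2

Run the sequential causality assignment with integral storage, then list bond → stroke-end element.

b0 |J1
b1 |J1
b2 |J1
b3 |J1
b4 |I1
b5 |J1

β1 stroke at J1  (Se1 fixes effort; stroke away)
β0 stroke at J1  (C1: C, integral causality)
β3 stroke at J1  (C2 integral (e out))
β4 stroke at I1  (I1 integral (f out))
β2 stroke at J1  (J1: bond 4 brought flow, rest push out)
β5 stroke at J1  (common-f at J1 fixed by 4)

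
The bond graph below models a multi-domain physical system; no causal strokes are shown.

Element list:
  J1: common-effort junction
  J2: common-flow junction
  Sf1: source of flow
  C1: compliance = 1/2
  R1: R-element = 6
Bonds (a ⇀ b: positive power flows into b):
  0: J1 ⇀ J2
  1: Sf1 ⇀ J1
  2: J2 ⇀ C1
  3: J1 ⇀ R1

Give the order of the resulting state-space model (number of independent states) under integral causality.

1  (C1 all integral)

β1 |Sf1  (Sf1: flow source, stroke at near end)
β2 |J2  (C1 outputs effort q/C1)
β0 |J1  (only one flow-in slot at J2)
β3 |R1  (0-jn J1 has e-setter on 0)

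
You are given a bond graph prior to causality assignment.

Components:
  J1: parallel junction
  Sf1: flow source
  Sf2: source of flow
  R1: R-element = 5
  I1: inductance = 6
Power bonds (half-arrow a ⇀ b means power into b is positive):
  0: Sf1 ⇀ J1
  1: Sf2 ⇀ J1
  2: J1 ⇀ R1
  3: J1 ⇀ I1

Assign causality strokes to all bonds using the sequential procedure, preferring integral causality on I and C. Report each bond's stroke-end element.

#0 |Sf1
#1 |Sf2
#2 |J1
#3 |I1

β0 stroke at Sf1  (Sf1 (Sf) sets flow on bond)
β1 stroke at Sf2  (source Sf2 imposes f)
β3 stroke at I1  (I1: I, integral causality)
β2 stroke at J1  (closing 0-jn rule on J1)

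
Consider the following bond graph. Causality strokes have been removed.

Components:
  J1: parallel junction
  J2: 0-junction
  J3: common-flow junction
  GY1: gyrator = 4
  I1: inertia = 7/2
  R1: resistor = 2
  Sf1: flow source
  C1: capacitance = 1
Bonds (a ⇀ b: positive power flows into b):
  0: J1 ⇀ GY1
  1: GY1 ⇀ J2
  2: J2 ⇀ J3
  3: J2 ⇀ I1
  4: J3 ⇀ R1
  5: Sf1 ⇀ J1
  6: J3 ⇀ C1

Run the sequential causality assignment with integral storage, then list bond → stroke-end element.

#0 stroke at J1
#1 stroke at J2
#2 stroke at J3
#3 stroke at I1
#4 stroke at R1
#5 stroke at Sf1
#6 stroke at J3

#5 |Sf1  (Sf1 (Sf) sets flow on bond)
#0 |J1  (J1: last free bond brings effort in)
#1 |J2  (through GY1, causality inverts; strokes same side of GY1)
#2 |J3  (0-jn J2 has e-setter on 1)
#3 |I1  (J2 effort already set via bond 1)
#6 |J3  (C1 outputs effort q/C1)
#4 |R1  (J3: last free bond brings flow in)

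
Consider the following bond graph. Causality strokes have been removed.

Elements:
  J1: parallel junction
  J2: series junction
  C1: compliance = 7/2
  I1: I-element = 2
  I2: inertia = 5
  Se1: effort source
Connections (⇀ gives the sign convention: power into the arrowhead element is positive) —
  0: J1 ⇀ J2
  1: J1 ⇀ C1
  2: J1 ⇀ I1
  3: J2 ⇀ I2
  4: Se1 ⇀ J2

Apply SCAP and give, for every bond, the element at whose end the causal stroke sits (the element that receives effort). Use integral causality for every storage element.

b0 |J2
b1 |J1
b2 |I1
b3 |I2
b4 |J2

bond 4 |J2  (Se1: effort source, stroke at far end)
bond 1 |J1  (prefer integral on C1)
bond 0 |J2  (0-jn J1 has e-setter on 1)
bond 2 |I1  (J1 effort already set via bond 1)
bond 3 |I2  (J2: last free bond brings flow in)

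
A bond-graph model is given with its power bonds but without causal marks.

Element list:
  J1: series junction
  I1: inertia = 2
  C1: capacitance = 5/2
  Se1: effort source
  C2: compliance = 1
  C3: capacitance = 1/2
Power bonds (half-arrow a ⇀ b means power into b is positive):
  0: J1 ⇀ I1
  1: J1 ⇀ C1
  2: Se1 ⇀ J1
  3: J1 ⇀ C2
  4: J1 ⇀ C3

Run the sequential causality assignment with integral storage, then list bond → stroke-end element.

β2 |J1  (Se1 (Se) sets effort on bond)
β0 |I1  (I1: I, integral causality)
β1 |J1  (1-jn J1 has f-setter on 0)
β3 |J1  (J1 flow already set via bond 0)
β4 |J1  (common-f at J1 fixed by 0)

bond 0 |I1
bond 1 |J1
bond 2 |J1
bond 3 |J1
bond 4 |J1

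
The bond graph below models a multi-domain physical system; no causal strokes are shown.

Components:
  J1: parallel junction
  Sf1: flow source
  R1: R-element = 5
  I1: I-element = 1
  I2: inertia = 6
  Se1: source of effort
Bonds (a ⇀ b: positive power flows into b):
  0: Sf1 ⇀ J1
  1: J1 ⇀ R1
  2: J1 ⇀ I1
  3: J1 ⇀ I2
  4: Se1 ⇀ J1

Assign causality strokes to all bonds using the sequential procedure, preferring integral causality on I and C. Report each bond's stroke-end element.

β0 stroke at Sf1  (source Sf1 imposes f)
β4 stroke at J1  (Se1 fixes effort; stroke away)
β1 stroke at R1  (0-jn J1 has e-setter on 4)
β2 stroke at I1  (J1: bond 4 brought effort, rest push out)
β3 stroke at I2  (0-jn J1 has e-setter on 4)

β0 →Sf1
β1 →R1
β2 →I1
β3 →I2
β4 →J1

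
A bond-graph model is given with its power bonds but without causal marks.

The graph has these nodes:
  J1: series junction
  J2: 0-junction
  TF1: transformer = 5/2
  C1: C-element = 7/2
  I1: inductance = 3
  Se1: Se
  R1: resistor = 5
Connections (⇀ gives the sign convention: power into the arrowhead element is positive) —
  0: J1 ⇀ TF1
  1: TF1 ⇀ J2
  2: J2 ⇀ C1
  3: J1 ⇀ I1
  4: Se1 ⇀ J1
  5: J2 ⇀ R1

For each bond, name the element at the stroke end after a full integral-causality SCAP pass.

β4 stroke at J1  (Se1 fixes effort; stroke away)
β2 stroke at J2  (C1 outputs effort q/C1)
β1 stroke at TF1  (J2 effort already set via bond 2)
β5 stroke at R1  (J2 effort already set via bond 2)
β0 stroke at J1  (TF1: transformer flips bond 1)
β3 stroke at I1  (only one flow-in slot at J1)

b0 →J1
b1 →TF1
b2 →J2
b3 →I1
b4 →J1
b5 →R1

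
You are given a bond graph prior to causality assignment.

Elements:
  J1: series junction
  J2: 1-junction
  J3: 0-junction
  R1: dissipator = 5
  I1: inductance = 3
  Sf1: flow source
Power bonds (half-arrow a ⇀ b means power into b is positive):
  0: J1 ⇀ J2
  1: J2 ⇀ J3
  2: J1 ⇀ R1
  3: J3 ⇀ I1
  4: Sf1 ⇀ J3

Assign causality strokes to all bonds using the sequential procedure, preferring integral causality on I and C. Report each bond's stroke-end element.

β0 stroke→J2
β1 stroke→J3
β2 stroke→J1
β3 stroke→I1
β4 stroke→Sf1

β4 stroke at Sf1  (Sf1 fixes flow; stroke at Sf1)
β3 stroke at I1  (I1: I, integral causality)
β1 stroke at J3  (only one effort-in slot at J3)
β0 stroke at J2  (J2 flow already set via bond 1)
β2 stroke at J1  (J1 flow already set via bond 0)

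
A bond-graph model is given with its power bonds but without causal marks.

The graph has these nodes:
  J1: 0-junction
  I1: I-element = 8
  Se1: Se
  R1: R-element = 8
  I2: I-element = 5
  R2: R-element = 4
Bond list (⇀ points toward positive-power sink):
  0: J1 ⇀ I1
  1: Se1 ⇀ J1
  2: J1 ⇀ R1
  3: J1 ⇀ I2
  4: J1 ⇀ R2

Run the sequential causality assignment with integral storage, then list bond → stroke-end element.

#1 →J1  (Se1: effort source, stroke at far end)
#0 →I1  (J1 effort already set via bond 1)
#2 →R1  (J1 effort already set via bond 1)
#3 →I2  (J1: bond 1 brought effort, rest push out)
#4 →R2  (0-jn J1 has e-setter on 1)

bond 0 stroke→I1
bond 1 stroke→J1
bond 2 stroke→R1
bond 3 stroke→I2
bond 4 stroke→R2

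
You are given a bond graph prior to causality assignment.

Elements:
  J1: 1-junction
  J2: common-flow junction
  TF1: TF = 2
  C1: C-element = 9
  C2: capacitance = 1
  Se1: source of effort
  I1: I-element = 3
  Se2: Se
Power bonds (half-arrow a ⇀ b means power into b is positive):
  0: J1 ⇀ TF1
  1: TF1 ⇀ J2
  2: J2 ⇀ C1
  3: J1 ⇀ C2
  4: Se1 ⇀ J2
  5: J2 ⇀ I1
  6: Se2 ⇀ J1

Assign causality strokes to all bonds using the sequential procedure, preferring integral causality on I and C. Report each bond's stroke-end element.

β0 stroke at TF1
β1 stroke at J2
β2 stroke at J2
β3 stroke at J1
β4 stroke at J2
β5 stroke at I1
β6 stroke at J1

#4 →J2  (source Se1 imposes e)
#6 →J1  (Se2 fixes effort; stroke away)
#2 →J2  (prefer integral on C1)
#3 →J1  (C2 outputs effort q/C2)
#0 →TF1  (J1: last free bond brings flow in)
#1 →J2  (through TF1, causality passes straight; one stroke at TF1)
#5 →I1  (J2: last free bond brings flow in)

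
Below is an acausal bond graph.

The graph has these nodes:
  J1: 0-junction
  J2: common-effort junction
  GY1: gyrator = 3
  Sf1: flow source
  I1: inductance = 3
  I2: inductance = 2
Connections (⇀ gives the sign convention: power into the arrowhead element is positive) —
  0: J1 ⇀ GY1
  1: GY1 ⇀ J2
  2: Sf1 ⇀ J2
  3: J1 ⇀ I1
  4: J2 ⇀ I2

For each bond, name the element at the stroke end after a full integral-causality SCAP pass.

#2 stroke→Sf1  (Sf1 fixes flow; stroke at Sf1)
#3 stroke→I1  (prefer integral on I1)
#0 stroke→J1  (closing 0-jn rule on J1)
#1 stroke→J2  (GY1: gyrator matches bond 0)
#4 stroke→I2  (0-jn J2 has e-setter on 1)

b0 →J1
b1 →J2
b2 →Sf1
b3 →I1
b4 →I2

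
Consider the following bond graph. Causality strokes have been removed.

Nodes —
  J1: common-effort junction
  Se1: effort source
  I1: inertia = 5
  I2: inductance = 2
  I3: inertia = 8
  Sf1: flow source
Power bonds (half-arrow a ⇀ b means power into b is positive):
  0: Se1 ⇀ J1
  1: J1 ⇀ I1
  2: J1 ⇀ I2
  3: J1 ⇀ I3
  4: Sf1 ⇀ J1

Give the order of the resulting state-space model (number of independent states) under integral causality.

#0 →J1  (Se1 (Se) sets effort on bond)
#4 →Sf1  (Sf1: flow source, stroke at near end)
#1 →I1  (J1 effort already set via bond 0)
#2 →I2  (J1 effort already set via bond 0)
#3 →I3  (0-jn J1 has e-setter on 0)

3  (I1, I2, I3 all integral)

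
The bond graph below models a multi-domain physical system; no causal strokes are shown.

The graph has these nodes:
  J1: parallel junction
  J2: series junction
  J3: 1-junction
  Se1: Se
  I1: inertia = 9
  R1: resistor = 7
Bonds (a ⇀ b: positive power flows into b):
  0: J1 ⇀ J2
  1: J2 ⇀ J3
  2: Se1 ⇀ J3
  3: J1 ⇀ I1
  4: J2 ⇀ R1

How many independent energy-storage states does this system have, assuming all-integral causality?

β2 stroke→J3  (Se1 (Se) sets effort on bond)
β1 stroke→J2  (J3 needs exactly one f-in)
β3 stroke→I1  (prefer integral on I1)
β0 stroke→J1  (closing 0-jn rule on J1)
β4 stroke→J2  (J2: bond 0 brought flow, rest push out)

1  (I1 all integral)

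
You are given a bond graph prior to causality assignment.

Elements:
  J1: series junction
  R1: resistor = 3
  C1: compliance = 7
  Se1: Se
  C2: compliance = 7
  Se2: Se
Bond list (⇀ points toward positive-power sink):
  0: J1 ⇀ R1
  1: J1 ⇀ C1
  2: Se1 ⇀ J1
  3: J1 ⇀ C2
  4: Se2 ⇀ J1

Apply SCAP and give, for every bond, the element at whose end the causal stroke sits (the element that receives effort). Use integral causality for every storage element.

bond 0 stroke→R1
bond 1 stroke→J1
bond 2 stroke→J1
bond 3 stroke→J1
bond 4 stroke→J1

#2 stroke→J1  (source Se1 imposes e)
#4 stroke→J1  (Se2 fixes effort; stroke away)
#1 stroke→J1  (prefer integral on C1)
#3 stroke→J1  (prefer integral on C2)
#0 stroke→R1  (only one flow-in slot at J1)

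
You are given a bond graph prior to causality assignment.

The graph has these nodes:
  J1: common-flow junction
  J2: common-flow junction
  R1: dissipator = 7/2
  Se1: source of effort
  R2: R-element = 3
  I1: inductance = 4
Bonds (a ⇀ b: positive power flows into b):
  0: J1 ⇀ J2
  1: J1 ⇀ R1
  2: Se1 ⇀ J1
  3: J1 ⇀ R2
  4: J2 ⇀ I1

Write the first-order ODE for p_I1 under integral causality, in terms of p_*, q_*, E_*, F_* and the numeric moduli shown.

dp_I1/dt = E_Se1 - 13*p_I1/8

b2 stroke→J1  (Se1 (Se) sets effort on bond)
b4 stroke→I1  (I1: I, integral causality)
b0 stroke→J2  (common-f at J2 fixed by 4)
b1 stroke→J1  (common-f at J1 fixed by 0)
b3 stroke→J1  (J1 flow already set via bond 0)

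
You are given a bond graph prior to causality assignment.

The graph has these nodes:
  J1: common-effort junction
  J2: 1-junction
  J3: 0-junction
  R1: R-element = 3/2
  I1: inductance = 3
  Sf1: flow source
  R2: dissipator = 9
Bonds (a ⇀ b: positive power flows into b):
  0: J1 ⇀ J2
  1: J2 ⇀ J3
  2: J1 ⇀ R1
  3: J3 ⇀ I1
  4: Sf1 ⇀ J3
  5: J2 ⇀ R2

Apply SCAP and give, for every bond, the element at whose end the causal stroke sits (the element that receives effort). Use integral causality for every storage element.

bond 0 stroke→J2
bond 1 stroke→J3
bond 2 stroke→J1
bond 3 stroke→I1
bond 4 stroke→Sf1
bond 5 stroke→J2

b4 stroke→Sf1  (Sf1 fixes flow; stroke at Sf1)
b3 stroke→I1  (I1: I, integral causality)
b1 stroke→J3  (only one effort-in slot at J3)
b0 stroke→J2  (1-jn J2 has f-setter on 1)
b5 stroke→J2  (J2: bond 1 brought flow, rest push out)
b2 stroke→J1  (J1 needs exactly one e-in)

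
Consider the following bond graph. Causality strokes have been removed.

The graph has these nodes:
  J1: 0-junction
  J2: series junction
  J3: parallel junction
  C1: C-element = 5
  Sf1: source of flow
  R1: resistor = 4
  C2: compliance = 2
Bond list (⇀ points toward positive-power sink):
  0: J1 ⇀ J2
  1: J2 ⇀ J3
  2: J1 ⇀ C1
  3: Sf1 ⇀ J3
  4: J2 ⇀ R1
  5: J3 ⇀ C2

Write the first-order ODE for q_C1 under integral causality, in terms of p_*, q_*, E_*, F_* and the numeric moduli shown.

dq_C1/dt = -q_C1/20 + q_C2/8

b3 |Sf1  (Sf1 (Sf) sets flow on bond)
b2 |J1  (C1 outputs effort q/C1)
b0 |J2  (J1: bond 2 brought effort, rest push out)
b5 |J3  (C2: C, integral causality)
b1 |J2  (J3 effort already set via bond 5)
b4 |R1  (J2: last free bond brings flow in)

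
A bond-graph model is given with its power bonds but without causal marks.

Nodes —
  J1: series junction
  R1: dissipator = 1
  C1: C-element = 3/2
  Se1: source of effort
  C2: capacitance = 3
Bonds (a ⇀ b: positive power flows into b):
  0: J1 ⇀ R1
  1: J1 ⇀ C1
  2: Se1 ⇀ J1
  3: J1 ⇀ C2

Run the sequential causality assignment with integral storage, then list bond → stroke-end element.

β2 |J1  (Se1: effort source, stroke at far end)
β1 |J1  (C1 outputs effort q/C1)
β3 |J1  (prefer integral on C2)
β0 |R1  (only one flow-in slot at J1)

b0 stroke→R1
b1 stroke→J1
b2 stroke→J1
b3 stroke→J1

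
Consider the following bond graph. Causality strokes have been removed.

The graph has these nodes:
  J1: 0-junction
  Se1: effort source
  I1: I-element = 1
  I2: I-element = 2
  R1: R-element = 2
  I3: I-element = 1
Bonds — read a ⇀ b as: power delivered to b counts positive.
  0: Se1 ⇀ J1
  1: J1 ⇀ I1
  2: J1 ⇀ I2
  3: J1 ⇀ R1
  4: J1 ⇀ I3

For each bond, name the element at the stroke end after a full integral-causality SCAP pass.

#0 →J1  (Se1 (Se) sets effort on bond)
#1 →I1  (0-jn J1 has e-setter on 0)
#2 →I2  (J1: bond 0 brought effort, rest push out)
#3 →R1  (J1 effort already set via bond 0)
#4 →I3  (0-jn J1 has e-setter on 0)

β0 →J1
β1 →I1
β2 →I2
β3 →R1
β4 →I3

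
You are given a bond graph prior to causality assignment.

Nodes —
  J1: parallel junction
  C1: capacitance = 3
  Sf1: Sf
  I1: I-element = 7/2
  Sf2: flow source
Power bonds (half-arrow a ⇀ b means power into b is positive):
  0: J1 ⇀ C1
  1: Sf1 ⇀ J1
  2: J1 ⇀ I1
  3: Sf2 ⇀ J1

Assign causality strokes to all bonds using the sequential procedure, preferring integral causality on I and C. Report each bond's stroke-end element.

b0 |J1
b1 |Sf1
b2 |I1
b3 |Sf2

bond 1 |Sf1  (Sf1 (Sf) sets flow on bond)
bond 3 |Sf2  (Sf2 fixes flow; stroke at Sf2)
bond 0 |J1  (prefer integral on C1)
bond 2 |I1  (J1: bond 0 brought effort, rest push out)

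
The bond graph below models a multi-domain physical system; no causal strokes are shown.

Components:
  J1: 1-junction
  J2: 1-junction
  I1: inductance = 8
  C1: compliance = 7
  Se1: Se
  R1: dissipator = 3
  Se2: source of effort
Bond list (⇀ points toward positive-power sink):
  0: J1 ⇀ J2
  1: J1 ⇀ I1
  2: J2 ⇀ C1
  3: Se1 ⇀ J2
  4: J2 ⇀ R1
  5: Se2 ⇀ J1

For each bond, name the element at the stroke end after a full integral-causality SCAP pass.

bond 3 →J2  (source Se1 imposes e)
bond 5 →J1  (Se2: effort source, stroke at far end)
bond 1 →I1  (I1 integral (f out))
bond 0 →J1  (common-f at J1 fixed by 1)
bond 2 →J2  (J2: bond 0 brought flow, rest push out)
bond 4 →J2  (J2: bond 0 brought flow, rest push out)

b0 stroke at J1
b1 stroke at I1
b2 stroke at J2
b3 stroke at J2
b4 stroke at J2
b5 stroke at J1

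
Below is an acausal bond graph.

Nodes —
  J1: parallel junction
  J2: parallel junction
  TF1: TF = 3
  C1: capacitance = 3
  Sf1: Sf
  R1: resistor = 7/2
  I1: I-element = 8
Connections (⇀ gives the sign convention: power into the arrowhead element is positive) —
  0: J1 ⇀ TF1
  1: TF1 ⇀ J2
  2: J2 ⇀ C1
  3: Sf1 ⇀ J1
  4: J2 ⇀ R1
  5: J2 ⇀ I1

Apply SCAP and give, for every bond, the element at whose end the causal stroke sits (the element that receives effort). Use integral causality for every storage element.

#0 stroke→J1
#1 stroke→TF1
#2 stroke→J2
#3 stroke→Sf1
#4 stroke→R1
#5 stroke→I1

β3 |Sf1  (Sf1 fixes flow; stroke at Sf1)
β0 |J1  (J1 needs exactly one e-in)
β1 |TF1  (TF TF1: opposite of bond 0)
β2 |J2  (C1: C, integral causality)
β4 |R1  (0-jn J2 has e-setter on 2)
β5 |I1  (common-e at J2 fixed by 2)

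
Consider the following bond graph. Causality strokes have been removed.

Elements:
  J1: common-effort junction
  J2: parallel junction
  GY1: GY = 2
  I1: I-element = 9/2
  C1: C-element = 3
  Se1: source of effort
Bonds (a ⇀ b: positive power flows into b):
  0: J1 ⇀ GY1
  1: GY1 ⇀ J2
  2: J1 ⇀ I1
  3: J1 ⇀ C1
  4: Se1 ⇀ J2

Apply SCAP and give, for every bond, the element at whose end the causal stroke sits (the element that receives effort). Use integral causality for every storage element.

β0 |GY1
β1 |GY1
β2 |I1
β3 |J1
β4 |J2

β4 stroke→J2  (Se1: effort source, stroke at far end)
β1 stroke→GY1  (0-jn J2 has e-setter on 4)
β0 stroke→GY1  (GY1 both-in/both-out from 1)
β2 stroke→I1  (prefer integral on I1)
β3 stroke→J1  (J1 needs exactly one e-in)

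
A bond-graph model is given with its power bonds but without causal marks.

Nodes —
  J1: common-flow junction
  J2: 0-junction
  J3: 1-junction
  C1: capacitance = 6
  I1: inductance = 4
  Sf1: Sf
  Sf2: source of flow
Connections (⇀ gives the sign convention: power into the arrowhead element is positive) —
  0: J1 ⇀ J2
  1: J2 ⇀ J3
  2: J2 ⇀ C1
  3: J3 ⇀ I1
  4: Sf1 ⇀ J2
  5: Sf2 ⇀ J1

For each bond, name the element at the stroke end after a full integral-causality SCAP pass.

bond 0 stroke at J1
bond 1 stroke at J3
bond 2 stroke at J2
bond 3 stroke at I1
bond 4 stroke at Sf1
bond 5 stroke at Sf2

b4 stroke at Sf1  (Sf1 (Sf) sets flow on bond)
b5 stroke at Sf2  (Sf2 fixes flow; stroke at Sf2)
b0 stroke at J1  (common-f at J1 fixed by 5)
b2 stroke at J2  (C1: C, integral causality)
b1 stroke at J3  (J2 effort already set via bond 2)
b3 stroke at I1  (closing 1-jn rule on J3)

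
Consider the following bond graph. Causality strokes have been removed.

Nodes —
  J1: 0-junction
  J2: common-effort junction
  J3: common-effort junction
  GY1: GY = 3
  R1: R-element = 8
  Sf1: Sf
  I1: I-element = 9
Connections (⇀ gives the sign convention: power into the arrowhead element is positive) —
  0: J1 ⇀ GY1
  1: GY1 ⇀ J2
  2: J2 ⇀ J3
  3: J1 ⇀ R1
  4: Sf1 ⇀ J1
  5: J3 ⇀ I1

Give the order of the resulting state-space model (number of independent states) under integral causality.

1  (I1 all integral)

#4 |Sf1  (source Sf1 imposes f)
#5 |I1  (prefer integral on I1)
#2 |J3  (closing 0-jn rule on J3)
#1 |J2  (only one effort-in slot at J2)
#0 |J1  (GY GY1: same side as bond 1)
#3 |R1  (J1: bond 0 brought effort, rest push out)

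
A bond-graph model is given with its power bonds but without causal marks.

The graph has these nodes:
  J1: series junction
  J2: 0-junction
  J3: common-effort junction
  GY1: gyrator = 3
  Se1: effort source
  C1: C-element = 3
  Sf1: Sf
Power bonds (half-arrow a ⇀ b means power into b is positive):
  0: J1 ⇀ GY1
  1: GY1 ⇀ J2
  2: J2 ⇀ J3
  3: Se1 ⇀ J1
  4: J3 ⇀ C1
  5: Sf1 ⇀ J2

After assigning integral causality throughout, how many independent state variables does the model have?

1  (C1 all integral)

b3 →J1  (Se1 (Se) sets effort on bond)
b5 →Sf1  (source Sf1 imposes f)
b0 →GY1  (closing 1-jn rule on J1)
b1 →GY1  (GY1 both-in/both-out from 0)
b2 →J2  (J2 needs exactly one e-in)
b4 →J3  (only one effort-in slot at J3)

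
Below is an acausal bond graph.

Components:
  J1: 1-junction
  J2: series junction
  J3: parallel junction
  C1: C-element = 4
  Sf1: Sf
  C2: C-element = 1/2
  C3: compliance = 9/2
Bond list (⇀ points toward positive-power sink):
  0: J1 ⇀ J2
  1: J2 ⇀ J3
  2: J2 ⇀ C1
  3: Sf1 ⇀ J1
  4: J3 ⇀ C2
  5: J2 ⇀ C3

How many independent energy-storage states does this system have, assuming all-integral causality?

#3 →Sf1  (Sf1 (Sf) sets flow on bond)
#0 →J1  (common-f at J1 fixed by 3)
#1 →J2  (J2 flow already set via bond 0)
#2 →J2  (J2: bond 0 brought flow, rest push out)
#5 →J2  (J2 flow already set via bond 0)
#4 →J3  (J3: last free bond brings effort in)

3  (C1, C2, C3 all integral)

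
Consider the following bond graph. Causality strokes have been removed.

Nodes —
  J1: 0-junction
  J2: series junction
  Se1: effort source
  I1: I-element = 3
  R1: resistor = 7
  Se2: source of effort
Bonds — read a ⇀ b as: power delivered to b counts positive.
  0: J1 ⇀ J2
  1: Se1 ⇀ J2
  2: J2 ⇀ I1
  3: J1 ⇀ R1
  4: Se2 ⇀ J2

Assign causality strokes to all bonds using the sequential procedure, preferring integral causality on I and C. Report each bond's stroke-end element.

β1 →J2  (Se1 fixes effort; stroke away)
β4 →J2  (Se2 fixes effort; stroke away)
β2 →I1  (I1: I, integral causality)
β0 →J2  (J2 flow already set via bond 2)
β3 →J1  (only one effort-in slot at J1)

bond 0 stroke→J2
bond 1 stroke→J2
bond 2 stroke→I1
bond 3 stroke→J1
bond 4 stroke→J2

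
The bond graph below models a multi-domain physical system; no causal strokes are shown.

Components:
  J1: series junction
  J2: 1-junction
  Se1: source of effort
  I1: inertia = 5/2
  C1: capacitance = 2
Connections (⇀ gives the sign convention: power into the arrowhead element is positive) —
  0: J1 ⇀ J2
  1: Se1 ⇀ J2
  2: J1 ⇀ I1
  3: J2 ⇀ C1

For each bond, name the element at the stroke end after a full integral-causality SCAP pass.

bond 0 |J1
bond 1 |J2
bond 2 |I1
bond 3 |J2

#1 →J2  (Se1 (Se) sets effort on bond)
#2 →I1  (I1: I, integral causality)
#0 →J1  (J1: bond 2 brought flow, rest push out)
#3 →J2  (common-f at J2 fixed by 0)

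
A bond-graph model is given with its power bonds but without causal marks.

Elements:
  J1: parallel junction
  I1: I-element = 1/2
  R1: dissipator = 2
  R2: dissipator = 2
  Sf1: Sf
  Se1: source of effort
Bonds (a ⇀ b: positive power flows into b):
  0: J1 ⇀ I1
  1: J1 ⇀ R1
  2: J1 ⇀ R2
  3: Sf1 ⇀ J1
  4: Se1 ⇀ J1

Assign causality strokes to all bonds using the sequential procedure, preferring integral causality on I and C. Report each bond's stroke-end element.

bond 3 |Sf1  (Sf1 (Sf) sets flow on bond)
bond 4 |J1  (Se1 fixes effort; stroke away)
bond 0 |I1  (0-jn J1 has e-setter on 4)
bond 1 |R1  (0-jn J1 has e-setter on 4)
bond 2 |R2  (J1: bond 4 brought effort, rest push out)

β0 stroke at I1
β1 stroke at R1
β2 stroke at R2
β3 stroke at Sf1
β4 stroke at J1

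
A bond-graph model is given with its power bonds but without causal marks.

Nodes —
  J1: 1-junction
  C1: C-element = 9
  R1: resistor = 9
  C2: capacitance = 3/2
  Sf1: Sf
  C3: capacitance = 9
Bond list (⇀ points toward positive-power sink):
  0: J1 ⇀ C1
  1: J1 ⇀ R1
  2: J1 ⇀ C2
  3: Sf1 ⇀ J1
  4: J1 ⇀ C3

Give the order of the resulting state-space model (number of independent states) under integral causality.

3  (C1, C2, C3 all integral)

b3 |Sf1  (source Sf1 imposes f)
b0 |J1  (1-jn J1 has f-setter on 3)
b1 |J1  (common-f at J1 fixed by 3)
b2 |J1  (J1: bond 3 brought flow, rest push out)
b4 |J1  (J1: bond 3 brought flow, rest push out)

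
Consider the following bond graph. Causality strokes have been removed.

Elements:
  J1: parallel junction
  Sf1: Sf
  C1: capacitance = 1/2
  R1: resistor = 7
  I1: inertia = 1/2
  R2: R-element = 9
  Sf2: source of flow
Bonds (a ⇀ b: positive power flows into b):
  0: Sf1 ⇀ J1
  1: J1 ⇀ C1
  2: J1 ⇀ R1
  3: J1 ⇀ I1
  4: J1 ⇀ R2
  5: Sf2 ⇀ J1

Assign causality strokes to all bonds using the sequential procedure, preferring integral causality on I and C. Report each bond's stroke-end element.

#0 |Sf1
#1 |J1
#2 |R1
#3 |I1
#4 |R2
#5 |Sf2

b0 stroke at Sf1  (Sf1 (Sf) sets flow on bond)
b5 stroke at Sf2  (Sf2 fixes flow; stroke at Sf2)
b1 stroke at J1  (C1 integral (e out))
b2 stroke at R1  (common-e at J1 fixed by 1)
b3 stroke at I1  (J1: bond 1 brought effort, rest push out)
b4 stroke at R2  (J1: bond 1 brought effort, rest push out)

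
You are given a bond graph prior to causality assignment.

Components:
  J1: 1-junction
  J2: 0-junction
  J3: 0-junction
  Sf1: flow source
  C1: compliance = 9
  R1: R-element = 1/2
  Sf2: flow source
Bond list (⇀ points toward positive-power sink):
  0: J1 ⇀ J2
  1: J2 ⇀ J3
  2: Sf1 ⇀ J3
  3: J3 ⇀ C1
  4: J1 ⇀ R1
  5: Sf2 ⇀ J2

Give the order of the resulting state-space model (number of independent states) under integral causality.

1  (C1 all integral)

β2 stroke→Sf1  (Sf1 fixes flow; stroke at Sf1)
β5 stroke→Sf2  (Sf2: flow source, stroke at near end)
β3 stroke→J3  (C1 outputs effort q/C1)
β1 stroke→J2  (common-e at J3 fixed by 3)
β0 stroke→J1  (common-e at J2 fixed by 1)
β4 stroke→R1  (closing 1-jn rule on J1)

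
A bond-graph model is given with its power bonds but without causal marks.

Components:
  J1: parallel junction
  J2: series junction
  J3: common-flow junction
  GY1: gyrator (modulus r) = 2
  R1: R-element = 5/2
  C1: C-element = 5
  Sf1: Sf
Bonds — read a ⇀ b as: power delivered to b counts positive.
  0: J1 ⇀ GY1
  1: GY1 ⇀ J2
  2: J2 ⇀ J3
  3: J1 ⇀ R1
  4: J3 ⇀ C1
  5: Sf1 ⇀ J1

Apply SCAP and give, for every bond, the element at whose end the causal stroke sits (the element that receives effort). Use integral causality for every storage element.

#0 stroke→GY1
#1 stroke→GY1
#2 stroke→J2
#3 stroke→J1
#4 stroke→J3
#5 stroke→Sf1

bond 5 |Sf1  (Sf1 (Sf) sets flow on bond)
bond 4 |J3  (C1 outputs effort q/C1)
bond 2 |J2  (only one flow-in slot at J3)
bond 1 |GY1  (J2: last free bond brings flow in)
bond 0 |GY1  (GY1: gyrator matches bond 1)
bond 3 |J1  (J1 needs exactly one e-in)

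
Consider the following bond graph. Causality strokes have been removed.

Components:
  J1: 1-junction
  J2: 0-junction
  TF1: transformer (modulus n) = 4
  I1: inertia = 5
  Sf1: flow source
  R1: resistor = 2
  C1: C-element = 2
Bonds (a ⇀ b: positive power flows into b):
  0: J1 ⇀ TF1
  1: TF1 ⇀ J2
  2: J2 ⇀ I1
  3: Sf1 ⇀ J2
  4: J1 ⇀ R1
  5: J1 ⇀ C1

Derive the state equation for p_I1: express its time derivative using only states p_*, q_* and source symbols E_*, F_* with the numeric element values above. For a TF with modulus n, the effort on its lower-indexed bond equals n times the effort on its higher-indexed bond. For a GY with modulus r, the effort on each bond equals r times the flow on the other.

dp_I1/dt = F_Sf1/8 - p_I1/40 - q_C1/8

β3 |Sf1  (Sf1: flow source, stroke at near end)
β2 |I1  (I1: I, integral causality)
β1 |J2  (J2 needs exactly one e-in)
β0 |TF1  (TF1: transformer flips bond 1)
β4 |J1  (J1 flow already set via bond 0)
β5 |J1  (J1 flow already set via bond 0)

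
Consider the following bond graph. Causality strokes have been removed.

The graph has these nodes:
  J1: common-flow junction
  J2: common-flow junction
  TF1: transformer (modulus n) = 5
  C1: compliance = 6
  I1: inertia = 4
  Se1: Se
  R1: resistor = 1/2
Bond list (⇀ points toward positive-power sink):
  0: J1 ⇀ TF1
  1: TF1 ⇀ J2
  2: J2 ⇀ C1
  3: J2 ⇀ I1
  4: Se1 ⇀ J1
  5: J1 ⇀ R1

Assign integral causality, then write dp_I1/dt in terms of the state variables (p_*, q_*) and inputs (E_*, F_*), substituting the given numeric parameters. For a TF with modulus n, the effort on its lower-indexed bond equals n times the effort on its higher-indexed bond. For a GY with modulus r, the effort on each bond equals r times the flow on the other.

dp_I1/dt = E_Se1/5 - p_I1/200 - q_C1/6

#4 |J1  (source Se1 imposes e)
#2 |J2  (C1: C, integral causality)
#3 |I1  (I1: I, integral causality)
#1 |J2  (common-f at J2 fixed by 3)
#0 |TF1  (TF1 one-in-one-out from 1)
#5 |J1  (J1: bond 0 brought flow, rest push out)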